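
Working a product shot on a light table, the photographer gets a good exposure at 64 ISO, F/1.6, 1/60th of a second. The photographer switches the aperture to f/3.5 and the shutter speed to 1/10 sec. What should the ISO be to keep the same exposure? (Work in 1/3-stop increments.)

ISO 50

Aperture: f/1.6 → f/1.8 → f/2 → f/2.2 → f/2.5 → f/2.8 → f/3.2 → f/3.5 — 2 1/3 stops smaller aperture (darker).
Shutter speed: 1/60 → 1/50 → 1/40 → 1/30 → 1/25 → 1/20 → 1/15 → 1/13 → 1/10 — 2 2/3 stops longer (brighter).
Net change so far: 1/3 stop brighter. Offset with the ISO: 64 → 50.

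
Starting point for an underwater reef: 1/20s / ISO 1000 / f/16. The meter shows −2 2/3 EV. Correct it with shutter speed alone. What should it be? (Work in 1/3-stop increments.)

Underexposed by 2 2/3 stops → need 2 2/3 stops brighter.
Shutter speed: 1/20 → 1/15 → 1/13 → 1/10 → 1/8 → 1/6 → 1/5 → 1/4 → 0.3.

0.3 s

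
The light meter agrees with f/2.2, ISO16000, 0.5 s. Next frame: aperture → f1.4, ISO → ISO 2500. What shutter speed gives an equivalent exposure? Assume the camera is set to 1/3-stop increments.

Aperture: f/2.2 → f/2 → f/1.8 → f/1.6 → f/1.4 — 1 1/3 stops opened up (brighter).
ISO: 16000 → 12800 → 10000 → 8000 → 6400 → 5000 → 4000 → 3200 → 2500 — 2 2/3 stops dropped (darker).
Net change so far: 1 1/3 stops darker. Offset with the shutter speed: 0.5 → 0.6 → 0.8 → 1 → 1.3.

1.3 s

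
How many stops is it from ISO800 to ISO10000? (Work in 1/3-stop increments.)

3 2/3 stops

800 → 1000 → 1250 → 1600 → 2000 → 2500 → 3200 → 4000 → 5000 → 6400 → 8000 → 10000 — count the steps: 11 third-stops = 3 2/3 stops.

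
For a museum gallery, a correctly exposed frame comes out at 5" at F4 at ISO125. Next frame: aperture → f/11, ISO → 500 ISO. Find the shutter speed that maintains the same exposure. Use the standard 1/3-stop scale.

Aperture: f/4 → f/4.5 → f/5 → f/5.6 → f/6.3 → f/7.1 → f/8 → f/9 → f/10 → f/11 — 3 stops narrower (darker).
ISO: 125 → 160 → 200 → 250 → 320 → 400 → 500 — 2 stops higher (brighter).
Net change so far: 1 stop darker. Offset with the shutter speed: 5 → 6 → 8 → 10.

10 s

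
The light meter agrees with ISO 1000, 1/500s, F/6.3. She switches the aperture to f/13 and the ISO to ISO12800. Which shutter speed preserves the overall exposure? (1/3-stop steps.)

Aperture: f/6.3 → f/7.1 → f/8 → f/9 → f/10 → f/11 → f/13 — 2 stops narrower (darker).
ISO: 1000 → 1250 → 1600 → 2000 → 2500 → 3200 → 4000 → 5000 → 6400 → 8000 → 10000 → 12800 — 3 2/3 stops higher (brighter).
Net change so far: 1 2/3 stops brighter. Offset with the shutter speed: 1/500 → 1/640 → 1/800 → 1/1000 → 1/1250 → 1/1600.

1/1600s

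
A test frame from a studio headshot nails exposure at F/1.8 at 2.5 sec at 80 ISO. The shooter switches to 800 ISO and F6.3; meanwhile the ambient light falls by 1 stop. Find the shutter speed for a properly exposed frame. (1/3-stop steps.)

Scene light: 1 stop darker.
ISO: 80 → 100 → 125 → 160 → 200 → 250 → 320 → 400 → 500 → 640 → 800 — 3 1/3 stops higher (brighter).
Aperture: f/1.8 → f/2 → f/2.2 → f/2.5 → f/2.8 → f/3.2 → f/3.5 → f/4 → f/4.5 → f/5 → f/5.6 → f/6.3 — 3 2/3 stops narrower (darker).
Net so far: 1 1/3 stops darker. Shutter speed: 2.5 → 3.2 → 4 → 5 → 6.

6 s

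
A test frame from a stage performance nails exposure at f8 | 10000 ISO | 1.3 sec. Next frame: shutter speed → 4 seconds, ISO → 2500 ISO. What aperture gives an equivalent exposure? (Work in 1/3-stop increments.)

f/7.1

Shutter speed: 1.3 → 1.6 → 2 → 2.5 → 3.2 → 4 — 1 2/3 stops longer (brighter).
ISO: 10000 → 8000 → 6400 → 5000 → 4000 → 3200 → 2500 — 2 stops lower (darker).
Net change so far: 1/3 stop darker. Offset with the aperture: f/8 → f/7.1.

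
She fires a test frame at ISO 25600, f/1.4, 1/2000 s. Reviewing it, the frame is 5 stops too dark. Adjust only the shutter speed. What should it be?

1/60s

Underexposed by 5 stops → need 5 stops brighter.
Shutter speed: 1/2000 → 1/1000 → 1/500 → 1/250 → 1/125 → 1/60.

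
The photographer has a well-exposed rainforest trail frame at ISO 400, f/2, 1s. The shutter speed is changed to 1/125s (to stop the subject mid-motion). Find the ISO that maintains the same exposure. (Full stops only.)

ISO 51200

Shutter speed: 1 → 1/2 → 1/4 → 1/8 → 1/15 → 1/30 → 1/60 → 1/125 — 7 stops shorter (darker).
Need 7 stops brighter from the ISO: 400 → 800 → 1600 → 3200 → 6400 → 12800 → 25600 → 51200.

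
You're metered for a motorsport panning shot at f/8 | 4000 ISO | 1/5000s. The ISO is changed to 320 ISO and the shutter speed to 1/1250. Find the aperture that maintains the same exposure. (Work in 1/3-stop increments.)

f/4.5

ISO: 4000 → 3200 → 2500 → 2000 → 1600 → 1250 → 1000 → 800 → 640 → 500 → 400 → 320 — 3 2/3 stops lower (darker).
Shutter speed: 1/5000 → 1/4000 → 1/3200 → 1/2500 → 1/2000 → 1/1600 → 1/1250 — 2 stops longer (brighter).
Net change so far: 1 2/3 stops darker. Offset with the aperture: f/8 → f/7.1 → f/6.3 → f/5.6 → f/5 → f/4.5.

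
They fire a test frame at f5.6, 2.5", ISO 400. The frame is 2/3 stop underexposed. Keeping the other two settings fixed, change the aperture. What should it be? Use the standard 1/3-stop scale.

f/4.5

Underexposed by 2/3 stop → need 2/3 stop brighter.
Aperture: f/5.6 → f/5 → f/4.5.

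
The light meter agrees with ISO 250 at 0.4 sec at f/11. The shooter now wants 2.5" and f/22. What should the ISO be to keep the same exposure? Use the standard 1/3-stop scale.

Shutter speed: 0.4 → 0.5 → 0.6 → 0.8 → 1 → 1.3 → 1.6 → 2 → 2.5 — 2 2/3 stops slower (brighter).
Aperture: f/11 → f/13 → f/14 → f/16 → f/18 → f/20 → f/22 — 2 stops smaller aperture (darker).
Net change so far: 2/3 stop brighter. Offset with the ISO: 250 → 200 → 160.

ISO 160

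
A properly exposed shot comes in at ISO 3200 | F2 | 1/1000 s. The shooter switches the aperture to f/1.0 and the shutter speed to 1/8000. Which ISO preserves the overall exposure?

ISO 6400

Aperture: f/2 → f/1.4 → f/1.0 — 2 stops larger aperture (brighter).
Shutter speed: 1/1000 → 1/2000 → 1/4000 → 1/8000 — 3 stops shorter (darker).
Net change so far: 1 stop darker. Offset with the ISO: 3200 → 6400.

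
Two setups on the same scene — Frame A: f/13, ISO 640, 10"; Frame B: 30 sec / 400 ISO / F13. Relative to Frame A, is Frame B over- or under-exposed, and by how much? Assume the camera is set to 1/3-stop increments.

Aperture: unchanged.
Shutter speed: 10 → 13 → 15 → 20 → 25 → 30 — 1 2/3 stops slower (brighter).
ISO: 640 → 500 → 400 — 2/3 stop lower (darker).
Net: +1 2/3 −2/3 = +1 stop.

1 stop brighter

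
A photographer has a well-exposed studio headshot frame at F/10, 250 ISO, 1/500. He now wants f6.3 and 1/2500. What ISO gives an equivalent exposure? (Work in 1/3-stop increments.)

Aperture: f/10 → f/9 → f/8 → f/7.1 → f/6.3 — 1 1/3 stops wider (brighter).
Shutter speed: 1/500 → 1/640 → 1/800 → 1/1000 → 1/1250 → 1/1600 → 1/2000 → 1/2500 — 2 1/3 stops faster (darker).
Net change so far: 1 stop darker. Offset with the ISO: 250 → 320 → 400 → 500.

ISO 500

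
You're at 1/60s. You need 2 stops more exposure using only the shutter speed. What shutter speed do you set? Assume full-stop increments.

Shutter speed: 1/60 → 1/30 → 1/15 — 2 stops slower (brighter).

1/15s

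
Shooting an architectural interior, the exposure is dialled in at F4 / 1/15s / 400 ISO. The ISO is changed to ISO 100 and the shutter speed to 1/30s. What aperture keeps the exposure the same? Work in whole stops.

ISO: 400 → 200 → 100 — 2 stops dropped (darker).
Shutter speed: 1/15 → 1/30 — 1 stop shorter (darker).
Net change so far: 3 stops darker. Offset with the aperture: f/4 → f/2.8 → f/2 → f/1.4.

f/1.4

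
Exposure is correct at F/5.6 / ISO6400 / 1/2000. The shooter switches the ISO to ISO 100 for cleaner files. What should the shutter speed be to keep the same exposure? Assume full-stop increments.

ISO: 6400 → 3200 → 1600 → 800 → 400 → 200 → 100 — 6 stops dropped (darker).
Need 6 stops brighter from the shutter speed: 1/2000 → 1/1000 → 1/500 → 1/250 → 1/125 → 1/60 → 1/30.

1/30s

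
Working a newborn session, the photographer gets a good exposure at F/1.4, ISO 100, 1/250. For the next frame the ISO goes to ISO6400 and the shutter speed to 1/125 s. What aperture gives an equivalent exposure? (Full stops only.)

f/16

ISO: 100 → 200 → 400 → 800 → 1600 → 3200 → 6400 — 6 stops higher (brighter).
Shutter speed: 1/250 → 1/125 — 1 stop slower (brighter).
Net change so far: 7 stops brighter. Offset with the aperture: f/1.4 → f/2 → f/2.8 → f/4 → f/5.6 → f/8 → f/11 → f/16.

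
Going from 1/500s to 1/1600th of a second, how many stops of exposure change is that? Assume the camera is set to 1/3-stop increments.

1/500 → 1/640 → 1/800 → 1/1000 → 1/1250 → 1/1600 — count the steps: 5 third-stops = 1 2/3 stops.

1 2/3 stops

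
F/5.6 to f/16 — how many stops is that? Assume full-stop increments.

3 stops

f/5.6 → f/8 → f/11 → f/16 — count the steps: 3 stops.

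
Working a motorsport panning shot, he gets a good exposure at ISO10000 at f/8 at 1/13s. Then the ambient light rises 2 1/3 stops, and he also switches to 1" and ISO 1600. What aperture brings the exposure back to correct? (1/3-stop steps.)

Scene light: 2 1/3 stops brighter.
Shutter speed: 1/13 → 1/10 → 1/8 → 1/6 → 1/5 → 1/4 → 0.3 → 0.4 → 0.5 → 0.6 → 0.8 → 1 — 3 2/3 stops slower (brighter).
ISO: 10000 → 8000 → 6400 → 5000 → 4000 → 3200 → 2500 → 2000 → 1600 — 2 2/3 stops lower (darker).
Net so far: 3 1/3 stops brighter. Aperture: f/8 → f/9 → f/10 → f/11 → f/13 → f/14 → f/16 → f/18 → f/20 → f/22 → f/25.

f/25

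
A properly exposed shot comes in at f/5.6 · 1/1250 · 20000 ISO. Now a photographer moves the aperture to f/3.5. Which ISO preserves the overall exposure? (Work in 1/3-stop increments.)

ISO 8000

Aperture: f/5.6 → f/5 → f/4.5 → f/4 → f/3.5 — 1 1/3 stops wider (brighter).
Need 1 1/3 stops darker from the ISO: 20000 → 16000 → 12800 → 10000 → 8000.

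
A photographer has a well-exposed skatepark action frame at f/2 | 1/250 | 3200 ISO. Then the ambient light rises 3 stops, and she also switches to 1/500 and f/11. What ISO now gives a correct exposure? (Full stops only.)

Scene light: 3 stops brighter.
Shutter speed: 1/250 → 1/500 — 1 stop faster (darker).
Aperture: f/2 → f/2.8 → f/4 → f/5.6 → f/8 → f/11 — 5 stops stopped down (darker).
Net so far: 3 stops darker. ISO: 3200 → 6400 → 12800 → 25600.

ISO 25600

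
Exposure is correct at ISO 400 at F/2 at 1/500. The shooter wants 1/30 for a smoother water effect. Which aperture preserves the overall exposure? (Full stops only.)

Shutter speed: 1/500 → 1/250 → 1/125 → 1/60 → 1/30 — 4 stops longer (brighter).
Need 4 stops darker from the aperture: f/2 → f/2.8 → f/4 → f/5.6 → f/8.

f/8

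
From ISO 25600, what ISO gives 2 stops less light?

ISO: 25600 → 12800 → 6400 — 2 stops lower (darker).

ISO 6400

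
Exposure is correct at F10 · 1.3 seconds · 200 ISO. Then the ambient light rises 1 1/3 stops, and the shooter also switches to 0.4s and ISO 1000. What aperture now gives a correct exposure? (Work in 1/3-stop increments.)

f/20

Scene light: 1 1/3 stops brighter.
Shutter speed: 1.3 → 1 → 0.8 → 0.6 → 0.5 → 0.4 — 1 2/3 stops faster (darker).
ISO: 200 → 250 → 320 → 400 → 500 → 640 → 800 → 1000 — 2 1/3 stops higher (brighter).
Net so far: 2 stops brighter. Aperture: f/10 → f/11 → f/13 → f/14 → f/16 → f/18 → f/20.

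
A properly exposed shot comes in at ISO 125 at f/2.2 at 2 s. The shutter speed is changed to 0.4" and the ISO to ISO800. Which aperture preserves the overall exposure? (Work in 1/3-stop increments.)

f/2.5

Shutter speed: 2 → 1.6 → 1.3 → 1 → 0.8 → 0.6 → 0.5 → 0.4 — 2 1/3 stops shorter (darker).
ISO: 125 → 160 → 200 → 250 → 320 → 400 → 500 → 640 → 800 — 2 2/3 stops raised (brighter).
Net change so far: 1/3 stop brighter. Offset with the aperture: f/2.2 → f/2.5.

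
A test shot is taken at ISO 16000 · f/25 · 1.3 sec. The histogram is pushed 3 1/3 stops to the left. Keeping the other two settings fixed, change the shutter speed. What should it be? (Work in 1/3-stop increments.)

Underexposed by 3 1/3 stops → need 3 1/3 stops brighter.
Shutter speed: 1.3 → 1.6 → 2 → 2.5 → 3.2 → 4 → 5 → 6 → 8 → 10 → 13.

13 s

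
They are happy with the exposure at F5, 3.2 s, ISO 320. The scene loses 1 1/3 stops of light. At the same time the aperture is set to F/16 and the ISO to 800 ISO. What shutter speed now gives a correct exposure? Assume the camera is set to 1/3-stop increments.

Scene light: 1 1/3 stops darker.
Aperture: f/5 → f/5.6 → f/6.3 → f/7.1 → f/8 → f/9 → f/10 → f/11 → f/13 → f/14 → f/16 — 3 1/3 stops smaller aperture (darker).
ISO: 320 → 400 → 500 → 640 → 800 — 1 1/3 stops raised (brighter).
Net so far: 3 1/3 stops darker. Shutter speed: 3.2 → 4 → 5 → 6 → 8 → 10 → 13 → 15 → 20 → 25 → 30.

30 s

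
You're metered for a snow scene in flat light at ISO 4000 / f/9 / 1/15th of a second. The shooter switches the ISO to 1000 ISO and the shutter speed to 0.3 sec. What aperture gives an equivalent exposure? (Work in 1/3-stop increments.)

ISO: 4000 → 3200 → 2500 → 2000 → 1600 → 1250 → 1000 — 2 stops dropped (darker).
Shutter speed: 1/15 → 1/13 → 1/10 → 1/8 → 1/6 → 1/5 → 1/4 → 0.3 — 2 1/3 stops longer (brighter).
Net change so far: 1/3 stop brighter. Offset with the aperture: f/9 → f/10.

f/10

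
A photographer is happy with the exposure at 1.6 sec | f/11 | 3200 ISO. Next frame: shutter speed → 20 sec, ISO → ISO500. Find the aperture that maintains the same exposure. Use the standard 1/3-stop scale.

f/16

Shutter speed: 1.6 → 2 → 2.5 → 3.2 → 4 → 5 → 6 → 8 → 10 → 13 → 15 → 20 — 3 2/3 stops longer (brighter).
ISO: 3200 → 2500 → 2000 → 1600 → 1250 → 1000 → 800 → 640 → 500 — 2 2/3 stops dropped (darker).
Net change so far: 1 stop brighter. Offset with the aperture: f/11 → f/13 → f/14 → f/16.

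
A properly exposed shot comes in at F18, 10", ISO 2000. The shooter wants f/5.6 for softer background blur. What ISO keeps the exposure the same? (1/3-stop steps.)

ISO 200

Aperture: f/18 → f/16 → f/14 → f/13 → f/11 → f/10 → f/9 → f/8 → f/7.1 → f/6.3 → f/5.6 — 3 1/3 stops larger aperture (brighter).
Need 3 1/3 stops darker from the ISO: 2000 → 1600 → 1250 → 1000 → 800 → 640 → 500 → 400 → 320 → 250 → 200.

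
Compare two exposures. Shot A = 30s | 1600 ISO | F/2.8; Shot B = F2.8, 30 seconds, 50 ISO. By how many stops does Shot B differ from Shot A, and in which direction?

5 stops darker

Aperture: unchanged.
Shutter speed: unchanged.
ISO: 1600 → 800 → 400 → 200 → 100 → 50 — 5 stops dropped (darker).
Net: −5 = −5 stops.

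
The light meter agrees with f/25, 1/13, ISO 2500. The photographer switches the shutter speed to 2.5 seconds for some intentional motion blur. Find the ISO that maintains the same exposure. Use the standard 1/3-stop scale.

ISO 80

Shutter speed: 1/13 → 1/10 → 1/8 → 1/6 → 1/5 → 1/4 → 0.3 → 0.4 → 0.5 → 0.6 → 0.8 → 1 → 1.3 → 1.6 → 2 → 2.5 — 5 stops slower (brighter).
Need 5 stops darker from the ISO: 2500 → 2000 → 1600 → 1250 → 1000 → 800 → 640 → 500 → 400 → 320 → 250 → 200 → 160 → 125 → 100 → 80.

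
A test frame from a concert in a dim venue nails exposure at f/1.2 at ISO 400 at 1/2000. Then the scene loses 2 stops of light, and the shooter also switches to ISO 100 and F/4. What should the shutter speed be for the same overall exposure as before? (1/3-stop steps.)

1/13s

Scene light: 2 stops darker.
ISO: 400 → 320 → 250 → 200 → 160 → 125 → 100 — 2 stops dropped (darker).
Aperture: f/1.2 → f/1.4 → f/1.6 → f/1.8 → f/2 → f/2.2 → f/2.5 → f/2.8 → f/3.2 → f/3.5 → f/4 — 3 1/3 stops stopped down (darker).
Net so far: 7 1/3 stops darker. Shutter speed: 1/2000 → 1/1600 → 1/1250 → 1/1000 → 1/800 → 1/640 → 1/500 → 1/400 → 1/320 → 1/250 → 1/200 → 1/160 → 1/125 → 1/100 → 1/80 → 1/60 → 1/50 → 1/40 → 1/30 → 1/25 → 1/20 → 1/15 → 1/13.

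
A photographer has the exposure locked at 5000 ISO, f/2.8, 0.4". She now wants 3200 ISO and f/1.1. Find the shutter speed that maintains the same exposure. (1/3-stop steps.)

ISO: 5000 → 4000 → 3200 — 2/3 stop lower (darker).
Aperture: f/2.8 → f/2.5 → f/2.2 → f/2 → f/1.8 → f/1.6 → f/1.4 → f/1.2 → f/1.1 — 2 2/3 stops opened up (brighter).
Net change so far: 2 stops brighter. Offset with the shutter speed: 0.4 → 0.3 → 1/4 → 1/5 → 1/6 → 1/8 → 1/10.

1/10s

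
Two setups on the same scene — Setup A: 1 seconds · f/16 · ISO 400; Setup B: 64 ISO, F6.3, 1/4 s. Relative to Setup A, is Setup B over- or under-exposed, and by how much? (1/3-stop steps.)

2 stops darker

Aperture: f/16 → f/14 → f/13 → f/11 → f/10 → f/9 → f/8 → f/7.1 → f/6.3 — 2 2/3 stops larger aperture (brighter).
Shutter speed: 1 → 0.8 → 0.6 → 0.5 → 0.4 → 0.3 → 1/4 — 2 stops shorter (darker).
ISO: 400 → 320 → 250 → 200 → 160 → 125 → 100 → 80 → 64 — 2 2/3 stops dropped (darker).
Net: +2 2/3 −2 −2 2/3 = −2 stops.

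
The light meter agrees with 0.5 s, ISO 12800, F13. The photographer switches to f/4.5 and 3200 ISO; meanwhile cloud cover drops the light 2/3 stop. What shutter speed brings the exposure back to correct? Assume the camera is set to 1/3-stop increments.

Scene light: 2/3 stop darker.
Aperture: f/13 → f/11 → f/10 → f/9 → f/8 → f/7.1 → f/6.3 → f/5.6 → f/5 → f/4.5 — 3 stops wider (brighter).
ISO: 12800 → 10000 → 8000 → 6400 → 5000 → 4000 → 3200 — 2 stops lower (darker).
Net so far: 1/3 stop brighter. Shutter speed: 0.5 → 0.4.

0.4 s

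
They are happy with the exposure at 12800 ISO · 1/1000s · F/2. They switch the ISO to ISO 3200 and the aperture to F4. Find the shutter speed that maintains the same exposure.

ISO: 12800 → 6400 → 3200 — 2 stops lower (darker).
Aperture: f/2 → f/2.8 → f/4 — 2 stops smaller aperture (darker).
Net change so far: 4 stops darker. Offset with the shutter speed: 1/1000 → 1/500 → 1/250 → 1/125 → 1/60.

1/60s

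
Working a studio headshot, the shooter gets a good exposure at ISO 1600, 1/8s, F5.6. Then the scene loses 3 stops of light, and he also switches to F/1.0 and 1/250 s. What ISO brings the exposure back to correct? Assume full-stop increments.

ISO 12800

Scene light: 3 stops darker.
Aperture: f/5.6 → f/4 → f/2.8 → f/2 → f/1.4 → f/1.0 — 5 stops opened up (brighter).
Shutter speed: 1/8 → 1/15 → 1/30 → 1/60 → 1/125 → 1/250 — 5 stops faster (darker).
Net so far: 3 stops darker. ISO: 1600 → 3200 → 6400 → 12800.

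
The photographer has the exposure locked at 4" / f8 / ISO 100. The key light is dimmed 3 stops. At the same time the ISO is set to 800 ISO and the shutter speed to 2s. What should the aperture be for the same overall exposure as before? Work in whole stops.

Scene light: 3 stops darker.
ISO: 100 → 200 → 400 → 800 — 3 stops raised (brighter).
Shutter speed: 4 → 2 — 1 stop shorter (darker).
Net so far: 1 stop darker. Aperture: f/8 → f/5.6.

f/5.6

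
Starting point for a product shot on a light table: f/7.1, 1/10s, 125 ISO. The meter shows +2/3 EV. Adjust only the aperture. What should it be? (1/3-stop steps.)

f/9

Overexposed by 2/3 stop → need 2/3 stop darker.
Aperture: f/7.1 → f/8 → f/9.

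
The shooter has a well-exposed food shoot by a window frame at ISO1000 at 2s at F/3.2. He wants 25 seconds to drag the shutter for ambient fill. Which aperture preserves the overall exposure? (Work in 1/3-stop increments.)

f/11

Shutter speed: 2 → 2.5 → 3.2 → 4 → 5 → 6 → 8 → 10 → 13 → 15 → 20 → 25 — 3 2/3 stops slower (brighter).
Need 3 2/3 stops darker from the aperture: f/3.2 → f/3.5 → f/4 → f/4.5 → f/5 → f/5.6 → f/6.3 → f/7.1 → f/8 → f/9 → f/10 → f/11.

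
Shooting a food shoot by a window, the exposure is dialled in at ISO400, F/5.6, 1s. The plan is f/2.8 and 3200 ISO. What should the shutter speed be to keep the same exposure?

1/30s

Aperture: f/5.6 → f/4 → f/2.8 — 2 stops opened up (brighter).
ISO: 400 → 800 → 1600 → 3200 — 3 stops higher (brighter).
Net change so far: 5 stops brighter. Offset with the shutter speed: 1 → 1/2 → 1/4 → 1/8 → 1/15 → 1/30.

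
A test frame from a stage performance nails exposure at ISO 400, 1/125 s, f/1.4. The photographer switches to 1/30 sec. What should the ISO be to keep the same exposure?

Shutter speed: 1/125 → 1/60 → 1/30 — 2 stops slower (brighter).
Need 2 stops darker from the ISO: 400 → 200 → 100.

ISO 100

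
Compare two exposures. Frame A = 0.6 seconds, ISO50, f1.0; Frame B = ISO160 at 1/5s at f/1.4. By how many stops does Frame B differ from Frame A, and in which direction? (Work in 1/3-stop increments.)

1 stop darker

Aperture: f/1.0 → f/1.1 → f/1.2 → f/1.4 — 1 stop smaller aperture (darker).
Shutter speed: 0.6 → 0.5 → 0.4 → 0.3 → 1/4 → 1/5 — 1 2/3 stops shorter (darker).
ISO: 50 → 64 → 80 → 100 → 125 → 160 — 1 2/3 stops raised (brighter).
Net: −1 −1 2/3 +1 2/3 = −1 stop.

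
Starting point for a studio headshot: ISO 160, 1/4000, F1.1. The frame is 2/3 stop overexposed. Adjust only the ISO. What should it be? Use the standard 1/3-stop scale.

ISO 100

Overexposed by 2/3 stop → need 2/3 stop darker.
ISO: 160 → 125 → 100.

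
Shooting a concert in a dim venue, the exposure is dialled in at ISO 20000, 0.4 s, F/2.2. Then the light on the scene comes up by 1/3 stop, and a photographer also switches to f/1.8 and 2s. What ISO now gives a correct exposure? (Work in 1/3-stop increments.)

Scene light: 1/3 stop brighter.
Aperture: f/2.2 → f/2 → f/1.8 — 2/3 stop larger aperture (brighter).
Shutter speed: 0.4 → 0.5 → 0.6 → 0.8 → 1 → 1.3 → 1.6 → 2 — 2 1/3 stops longer (brighter).
Net so far: 3 1/3 stops brighter. ISO: 20000 → 16000 → 12800 → 10000 → 8000 → 6400 → 5000 → 4000 → 3200 → 2500 → 2000.

ISO 2000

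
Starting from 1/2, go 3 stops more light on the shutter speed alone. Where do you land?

Shutter speed: 1/2 → 1 → 2 → 4 — 3 stops longer (brighter).

4 s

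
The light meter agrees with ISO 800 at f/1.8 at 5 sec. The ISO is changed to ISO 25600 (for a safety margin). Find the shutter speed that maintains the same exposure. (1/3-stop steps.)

1/6s

ISO: 800 → 1000 → 1250 → 1600 → 2000 → 2500 → 3200 → 4000 → 5000 → 6400 → 8000 → 10000 → 12800 → 16000 → 20000 → 25600 — 5 stops raised (brighter).
Need 5 stops darker from the shutter speed: 5 → 4 → 3.2 → 2.5 → 2 → 1.6 → 1.3 → 1 → 0.8 → 0.6 → 0.5 → 0.4 → 0.3 → 1/4 → 1/5 → 1/6.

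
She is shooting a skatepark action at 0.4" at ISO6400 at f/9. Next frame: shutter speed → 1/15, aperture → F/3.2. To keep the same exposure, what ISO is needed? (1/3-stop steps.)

Shutter speed: 0.4 → 0.3 → 1/4 → 1/5 → 1/6 → 1/8 → 1/10 → 1/13 → 1/15 — 2 2/3 stops shorter (darker).
Aperture: f/9 → f/8 → f/7.1 → f/6.3 → f/5.6 → f/5 → f/4.5 → f/4 → f/3.5 → f/3.2 — 3 stops wider (brighter).
Net change so far: 1/3 stop brighter. Offset with the ISO: 6400 → 5000.

ISO 5000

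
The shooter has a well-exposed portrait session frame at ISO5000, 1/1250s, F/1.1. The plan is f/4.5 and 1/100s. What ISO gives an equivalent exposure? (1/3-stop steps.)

ISO 6400

Aperture: f/1.1 → f/1.2 → f/1.4 → f/1.6 → f/1.8 → f/2 → f/2.2 → f/2.5 → f/2.8 → f/3.2 → f/3.5 → f/4 → f/4.5 — 4 stops narrower (darker).
Shutter speed: 1/1250 → 1/1000 → 1/800 → 1/640 → 1/500 → 1/400 → 1/320 → 1/250 → 1/200 → 1/160 → 1/125 → 1/100 — 3 2/3 stops slower (brighter).
Net change so far: 1/3 stop darker. Offset with the ISO: 5000 → 6400.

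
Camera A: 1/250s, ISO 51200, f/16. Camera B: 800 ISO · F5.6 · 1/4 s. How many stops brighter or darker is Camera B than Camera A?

3 stops brighter

Aperture: f/16 → f/11 → f/8 → f/5.6 — 3 stops opened up (brighter).
Shutter speed: 1/250 → 1/125 → 1/60 → 1/30 → 1/15 → 1/8 → 1/4 — 6 stops longer (brighter).
ISO: 51200 → 25600 → 12800 → 6400 → 3200 → 1600 → 800 — 6 stops lower (darker).
Net: +3 +6 −6 = +3 stops.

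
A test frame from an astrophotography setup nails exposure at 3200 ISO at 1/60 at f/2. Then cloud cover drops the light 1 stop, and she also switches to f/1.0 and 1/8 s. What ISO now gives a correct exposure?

ISO 200

Scene light: 1 stop darker.
Aperture: f/2 → f/1.4 → f/1.0 — 2 stops larger aperture (brighter).
Shutter speed: 1/60 → 1/30 → 1/15 → 1/8 — 3 stops longer (brighter).
Net so far: 4 stops brighter. ISO: 3200 → 1600 → 800 → 400 → 200.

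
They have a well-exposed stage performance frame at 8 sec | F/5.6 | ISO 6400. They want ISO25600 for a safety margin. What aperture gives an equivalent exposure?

ISO: 6400 → 12800 → 25600 — 2 stops higher (brighter).
Need 2 stops darker from the aperture: f/5.6 → f/8 → f/11.

f/11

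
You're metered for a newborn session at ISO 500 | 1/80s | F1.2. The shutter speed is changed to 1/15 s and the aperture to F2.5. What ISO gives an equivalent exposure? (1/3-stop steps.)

Shutter speed: 1/80 → 1/60 → 1/50 → 1/40 → 1/30 → 1/25 → 1/20 → 1/15 — 2 1/3 stops longer (brighter).
Aperture: f/1.2 → f/1.4 → f/1.6 → f/1.8 → f/2 → f/2.2 → f/2.5 — 2 stops smaller aperture (darker).
Net change so far: 1/3 stop brighter. Offset with the ISO: 500 → 400.

ISO 400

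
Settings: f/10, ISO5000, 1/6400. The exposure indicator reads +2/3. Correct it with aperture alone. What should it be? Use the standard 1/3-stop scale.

f/13

Overexposed by 2/3 stop → need 2/3 stop darker.
Aperture: f/10 → f/11 → f/13.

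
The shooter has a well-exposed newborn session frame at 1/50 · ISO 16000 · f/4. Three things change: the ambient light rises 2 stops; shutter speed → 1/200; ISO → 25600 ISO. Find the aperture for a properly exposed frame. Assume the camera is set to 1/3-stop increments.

f/5

Scene light: 2 stops brighter.
Shutter speed: 1/50 → 1/60 → 1/80 → 1/100 → 1/125 → 1/160 → 1/200 — 2 stops faster (darker).
ISO: 16000 → 20000 → 25600 — 2/3 stop raised (brighter).
Net so far: 2/3 stop brighter. Aperture: f/4 → f/4.5 → f/5.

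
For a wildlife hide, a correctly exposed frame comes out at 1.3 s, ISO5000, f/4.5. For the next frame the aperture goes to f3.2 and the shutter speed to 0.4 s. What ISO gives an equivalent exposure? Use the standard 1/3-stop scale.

Aperture: f/4.5 → f/4 → f/3.5 → f/3.2 — 1 stop opened up (brighter).
Shutter speed: 1.3 → 1 → 0.8 → 0.6 → 0.5 → 0.4 — 1 2/3 stops faster (darker).
Net change so far: 2/3 stop darker. Offset with the ISO: 5000 → 6400 → 8000.

ISO 8000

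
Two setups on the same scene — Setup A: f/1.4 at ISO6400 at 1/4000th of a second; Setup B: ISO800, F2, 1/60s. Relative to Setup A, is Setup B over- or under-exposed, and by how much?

2 stops brighter

Aperture: f/1.4 → f/2 — 1 stop stopped down (darker).
Shutter speed: 1/4000 → 1/2000 → 1/1000 → 1/500 → 1/250 → 1/125 → 1/60 — 6 stops slower (brighter).
ISO: 6400 → 3200 → 1600 → 800 — 3 stops dropped (darker).
Net: −1 +6 −3 = +2 stops.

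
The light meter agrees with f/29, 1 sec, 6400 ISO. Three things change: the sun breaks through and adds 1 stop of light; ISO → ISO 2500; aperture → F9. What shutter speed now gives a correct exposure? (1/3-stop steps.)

Scene light: 1 stop brighter.
ISO: 6400 → 5000 → 4000 → 3200 → 2500 — 1 1/3 stops dropped (darker).
Aperture: f/29 → f/25 → f/22 → f/20 → f/18 → f/16 → f/14 → f/13 → f/11 → f/10 → f/9 — 3 1/3 stops wider (brighter).
Net so far: 3 stops brighter. Shutter speed: 1 → 0.8 → 0.6 → 0.5 → 0.4 → 0.3 → 1/4 → 1/5 → 1/6 → 1/8.

1/8s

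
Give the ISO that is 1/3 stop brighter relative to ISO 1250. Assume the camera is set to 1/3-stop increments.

ISO 1600

ISO: 1250 → 1600 — 1/3 stop higher (brighter).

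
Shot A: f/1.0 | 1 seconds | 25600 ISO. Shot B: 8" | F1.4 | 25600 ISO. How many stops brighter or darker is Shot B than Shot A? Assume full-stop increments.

Aperture: f/1.0 → f/1.4 — 1 stop smaller aperture (darker).
Shutter speed: 1 → 2 → 4 → 8 — 3 stops slower (brighter).
ISO: unchanged.
Net: −1 +3 = +2 stops.

2 stops brighter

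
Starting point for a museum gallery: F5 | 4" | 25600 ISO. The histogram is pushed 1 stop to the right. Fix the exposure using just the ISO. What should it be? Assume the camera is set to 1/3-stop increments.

ISO 12800

Overexposed by 1 stop → need 1 stop darker.
ISO: 25600 → 20000 → 16000 → 12800.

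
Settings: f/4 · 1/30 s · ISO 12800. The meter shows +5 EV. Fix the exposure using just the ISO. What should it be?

ISO 400

Overexposed by 5 stops → need 5 stops darker.
ISO: 12800 → 6400 → 3200 → 1600 → 800 → 400.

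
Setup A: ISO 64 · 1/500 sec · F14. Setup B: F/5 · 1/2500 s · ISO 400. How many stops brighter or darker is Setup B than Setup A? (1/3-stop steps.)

3 1/3 stops brighter

Aperture: f/14 → f/13 → f/11 → f/10 → f/9 → f/8 → f/7.1 → f/6.3 → f/5.6 → f/5 — 3 stops larger aperture (brighter).
Shutter speed: 1/500 → 1/640 → 1/800 → 1/1000 → 1/1250 → 1/1600 → 1/2000 → 1/2500 — 2 1/3 stops faster (darker).
ISO: 64 → 80 → 100 → 125 → 160 → 200 → 250 → 320 → 400 — 2 2/3 stops higher (brighter).
Net: +3 −2 1/3 +2 2/3 = +3 1/3 stops.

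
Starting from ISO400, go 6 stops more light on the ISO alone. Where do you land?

ISO 25600

ISO: 400 → 800 → 1600 → 3200 → 6400 → 12800 → 25600 — 6 stops raised (brighter).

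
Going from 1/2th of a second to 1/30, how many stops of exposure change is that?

4 stops

1/2 → 1/4 → 1/8 → 1/15 → 1/30 — count the steps: 4 stops.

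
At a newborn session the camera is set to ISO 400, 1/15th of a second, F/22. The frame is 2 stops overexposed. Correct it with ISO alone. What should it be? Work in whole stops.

ISO 100

Overexposed by 2 stops → need 2 stops darker.
ISO: 400 → 200 → 100.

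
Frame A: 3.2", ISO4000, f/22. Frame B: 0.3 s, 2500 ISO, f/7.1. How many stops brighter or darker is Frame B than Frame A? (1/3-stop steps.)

2/3 stop darker

Aperture: f/22 → f/20 → f/18 → f/16 → f/14 → f/13 → f/11 → f/10 → f/9 → f/8 → f/7.1 — 3 1/3 stops wider (brighter).
Shutter speed: 3.2 → 2.5 → 2 → 1.6 → 1.3 → 1 → 0.8 → 0.6 → 0.5 → 0.4 → 0.3 — 3 1/3 stops shorter (darker).
ISO: 4000 → 3200 → 2500 — 2/3 stop lower (darker).
Net: +3 1/3 −3 1/3 −2/3 = −2/3 stops.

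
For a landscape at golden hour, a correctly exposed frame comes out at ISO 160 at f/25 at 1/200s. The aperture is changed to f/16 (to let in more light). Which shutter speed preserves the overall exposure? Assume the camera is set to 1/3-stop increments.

1/500s

Aperture: f/25 → f/22 → f/20 → f/18 → f/16 — 1 1/3 stops opened up (brighter).
Need 1 1/3 stops darker from the shutter speed: 1/200 → 1/250 → 1/320 → 1/400 → 1/500.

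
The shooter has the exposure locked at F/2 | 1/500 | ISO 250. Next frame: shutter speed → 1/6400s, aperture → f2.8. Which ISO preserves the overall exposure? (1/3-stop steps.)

ISO 6400

Shutter speed: 1/500 → 1/640 → 1/800 → 1/1000 → 1/1250 → 1/1600 → 1/2000 → 1/2500 → 1/3200 → 1/4000 → 1/5000 → 1/6400 — 3 2/3 stops faster (darker).
Aperture: f/2 → f/2.2 → f/2.5 → f/2.8 — 1 stop smaller aperture (darker).
Net change so far: 4 2/3 stops darker. Offset with the ISO: 250 → 320 → 400 → 500 → 640 → 800 → 1000 → 1250 → 1600 → 2000 → 2500 → 3200 → 4000 → 5000 → 6400.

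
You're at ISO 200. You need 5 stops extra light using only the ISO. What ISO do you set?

ISO: 200 → 400 → 800 → 1600 → 3200 → 6400 — 5 stops higher (brighter).

ISO 6400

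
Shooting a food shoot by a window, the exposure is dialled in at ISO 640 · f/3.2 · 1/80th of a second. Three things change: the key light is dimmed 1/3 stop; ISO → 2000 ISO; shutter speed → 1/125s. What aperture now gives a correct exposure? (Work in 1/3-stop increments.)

Scene light: 1/3 stop darker.
ISO: 640 → 800 → 1000 → 1250 → 1600 → 2000 — 1 2/3 stops raised (brighter).
Shutter speed: 1/80 → 1/100 → 1/125 — 2/3 stop shorter (darker).
Net so far: 2/3 stop brighter. Aperture: f/3.2 → f/3.5 → f/4.

f/4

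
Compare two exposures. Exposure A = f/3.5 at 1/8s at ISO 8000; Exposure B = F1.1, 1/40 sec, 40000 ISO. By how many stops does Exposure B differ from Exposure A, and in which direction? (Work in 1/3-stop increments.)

Aperture: f/3.5 → f/3.2 → f/2.8 → f/2.5 → f/2.2 → f/2 → f/1.8 → f/1.6 → f/1.4 → f/1.2 → f/1.1 — 3 1/3 stops opened up (brighter).
Shutter speed: 1/8 → 1/10 → 1/13 → 1/15 → 1/20 → 1/25 → 1/30 → 1/40 — 2 1/3 stops shorter (darker).
ISO: 8000 → 10000 → 12800 → 16000 → 20000 → 25600 → 32000 → 40000 — 2 1/3 stops raised (brighter).
Net: +3 1/3 −2 1/3 +2 1/3 = +3 1/3 stops.

3 1/3 stops brighter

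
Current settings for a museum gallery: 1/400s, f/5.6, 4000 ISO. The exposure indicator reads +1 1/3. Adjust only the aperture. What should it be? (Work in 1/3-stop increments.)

Overexposed by 1 1/3 stops → need 1 1/3 stops darker.
Aperture: f/5.6 → f/6.3 → f/7.1 → f/8 → f/9.

f/9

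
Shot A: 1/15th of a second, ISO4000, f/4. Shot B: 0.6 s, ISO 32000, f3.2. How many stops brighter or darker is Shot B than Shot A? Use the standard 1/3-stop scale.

Aperture: f/4 → f/3.5 → f/3.2 — 2/3 stop wider (brighter).
Shutter speed: 1/15 → 1/13 → 1/10 → 1/8 → 1/6 → 1/5 → 1/4 → 0.3 → 0.4 → 0.5 → 0.6 — 3 1/3 stops longer (brighter).
ISO: 4000 → 5000 → 6400 → 8000 → 10000 → 12800 → 16000 → 20000 → 25600 → 32000 — 3 stops higher (brighter).
Net: +2/3 +3 1/3 +3 = +7 stops.

7 stops brighter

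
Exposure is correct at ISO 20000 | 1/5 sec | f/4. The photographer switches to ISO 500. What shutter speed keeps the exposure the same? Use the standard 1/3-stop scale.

ISO: 20000 → 16000 → 12800 → 10000 → 8000 → 6400 → 5000 → 4000 → 3200 → 2500 → 2000 → 1600 → 1250 → 1000 → 800 → 640 → 500 — 5 1/3 stops dropped (darker).
Need 5 1/3 stops brighter from the shutter speed: 1/5 → 1/4 → 0.3 → 0.4 → 0.5 → 0.6 → 0.8 → 1 → 1.3 → 1.6 → 2 → 2.5 → 3.2 → 4 → 5 → 6 → 8.

8 s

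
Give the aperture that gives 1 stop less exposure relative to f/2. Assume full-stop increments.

Aperture: f/2 → f/2.8 — 1 stop smaller aperture (darker).

f/2.8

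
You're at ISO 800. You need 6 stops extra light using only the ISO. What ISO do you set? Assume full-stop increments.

ISO: 800 → 1600 → 3200 → 6400 → 12800 → 25600 → 51200 — 6 stops higher (brighter).

ISO 51200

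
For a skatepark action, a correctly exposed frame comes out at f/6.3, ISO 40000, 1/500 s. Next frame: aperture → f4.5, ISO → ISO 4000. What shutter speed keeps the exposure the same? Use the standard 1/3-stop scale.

Aperture: f/6.3 → f/5.6 → f/5 → f/4.5 — 1 stop wider (brighter).
ISO: 40000 → 32000 → 25600 → 20000 → 16000 → 12800 → 10000 → 8000 → 6400 → 5000 → 4000 — 3 1/3 stops lower (darker).
Net change so far: 2 1/3 stops darker. Offset with the shutter speed: 1/500 → 1/400 → 1/320 → 1/250 → 1/200 → 1/160 → 1/125 → 1/100.

1/100s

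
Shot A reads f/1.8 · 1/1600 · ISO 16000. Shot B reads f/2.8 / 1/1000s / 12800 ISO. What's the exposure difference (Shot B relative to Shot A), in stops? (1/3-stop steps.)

Aperture: f/1.8 → f/2 → f/2.2 → f/2.5 → f/2.8 — 1 1/3 stops smaller aperture (darker).
Shutter speed: 1/1600 → 1/1250 → 1/1000 — 2/3 stop slower (brighter).
ISO: 16000 → 12800 — 1/3 stop dropped (darker).
Net: −1 1/3 +2/3 −1/3 = −1 stop.

1 stop darker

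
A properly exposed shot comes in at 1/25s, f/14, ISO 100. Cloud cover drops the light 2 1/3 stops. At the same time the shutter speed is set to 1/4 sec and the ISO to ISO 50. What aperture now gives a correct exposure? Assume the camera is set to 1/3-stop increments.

Scene light: 2 1/3 stops darker.
Shutter speed: 1/25 → 1/20 → 1/15 → 1/13 → 1/10 → 1/8 → 1/6 → 1/5 → 1/4 — 2 2/3 stops longer (brighter).
ISO: 100 → 80 → 64 → 50 — 1 stop lower (darker).
Net so far: 2/3 stop darker. Aperture: f/14 → f/13 → f/11.

f/11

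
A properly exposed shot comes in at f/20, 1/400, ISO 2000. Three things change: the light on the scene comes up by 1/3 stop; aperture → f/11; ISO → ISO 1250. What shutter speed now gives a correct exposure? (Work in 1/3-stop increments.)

Scene light: 1/3 stop brighter.
Aperture: f/20 → f/18 → f/16 → f/14 → f/13 → f/11 — 1 2/3 stops larger aperture (brighter).
ISO: 2000 → 1600 → 1250 — 2/3 stop lower (darker).
Net so far: 1 1/3 stops brighter. Shutter speed: 1/400 → 1/500 → 1/640 → 1/800 → 1/1000.

1/1000s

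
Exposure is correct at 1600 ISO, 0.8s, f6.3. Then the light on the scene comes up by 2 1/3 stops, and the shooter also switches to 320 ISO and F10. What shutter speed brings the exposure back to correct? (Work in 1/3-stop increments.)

Scene light: 2 1/3 stops brighter.
ISO: 1600 → 1250 → 1000 → 800 → 640 → 500 → 400 → 320 — 2 1/3 stops dropped (darker).
Aperture: f/6.3 → f/7.1 → f/8 → f/9 → f/10 — 1 1/3 stops stopped down (darker).
Net so far: 1 1/3 stops darker. Shutter speed: 0.8 → 1 → 1.3 → 1.6 → 2.

2 s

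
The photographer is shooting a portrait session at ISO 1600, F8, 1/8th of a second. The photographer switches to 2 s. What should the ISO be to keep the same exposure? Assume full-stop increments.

ISO 100

Shutter speed: 1/8 → 1/4 → 1/2 → 1 → 2 — 4 stops slower (brighter).
Need 4 stops darker from the ISO: 1600 → 800 → 400 → 200 → 100.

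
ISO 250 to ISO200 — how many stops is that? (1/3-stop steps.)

250 → 200 — count the steps: 1 third-stops = 1/3 stop.

1/3 stop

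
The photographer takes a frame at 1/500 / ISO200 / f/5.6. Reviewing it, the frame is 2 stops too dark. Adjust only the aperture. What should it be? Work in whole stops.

f/2.8

Underexposed by 2 stops → need 2 stops brighter.
Aperture: f/5.6 → f/4 → f/2.8.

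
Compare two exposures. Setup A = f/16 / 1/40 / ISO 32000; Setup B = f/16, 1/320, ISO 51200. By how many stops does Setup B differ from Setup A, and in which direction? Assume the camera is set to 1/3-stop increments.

2 1/3 stops darker

Aperture: unchanged.
Shutter speed: 1/40 → 1/50 → 1/60 → 1/80 → 1/100 → 1/125 → 1/160 → 1/200 → 1/250 → 1/320 — 3 stops faster (darker).
ISO: 32000 → 40000 → 51200 — 2/3 stop raised (brighter).
Net: −3 +2/3 = −2 1/3 stops.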